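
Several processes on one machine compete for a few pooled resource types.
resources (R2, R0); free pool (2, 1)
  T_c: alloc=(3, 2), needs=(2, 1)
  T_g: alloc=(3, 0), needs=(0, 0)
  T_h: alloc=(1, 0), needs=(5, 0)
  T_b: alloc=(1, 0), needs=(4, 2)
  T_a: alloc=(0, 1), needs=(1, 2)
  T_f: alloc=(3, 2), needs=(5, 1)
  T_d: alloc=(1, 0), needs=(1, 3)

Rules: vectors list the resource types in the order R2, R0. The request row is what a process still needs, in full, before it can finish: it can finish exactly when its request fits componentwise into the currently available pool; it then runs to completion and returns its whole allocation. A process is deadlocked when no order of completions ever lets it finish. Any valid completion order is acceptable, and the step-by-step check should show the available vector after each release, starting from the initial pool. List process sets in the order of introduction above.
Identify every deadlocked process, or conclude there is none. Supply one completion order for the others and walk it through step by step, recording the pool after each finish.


No process is deadlocked.
Key observation: T_c leads a chain of completions in which each release enables another process.
One completion order for the rest: T_c, T_a, T_b, T_g, T_h, T_f, T_d. Walking it through:
  pool = (2, 1)
  run T_c (needs (2, 1), free (2, 1)); after release of (3, 2) the pool is (5, 3)
  run T_a (needs (1, 2), free (5, 3)); after release of (0, 1) the pool is (5, 4)
  run T_b (needs (4, 2), free (5, 4)); after release of (1, 0) the pool is (6, 4)
  run T_g (needs (0, 0), free (6, 4)); after release of (3, 0) the pool is (9, 4)
  run T_h (needs (5, 0), free (9, 4)); after release of (1, 0) the pool is (10, 4)
  run T_f (needs (5, 1), free (10, 4)); after release of (3, 2) the pool is (13, 6)
  run T_d (needs (1, 3), free (13, 6)); after release of (1, 0) the pool is (14, 6)


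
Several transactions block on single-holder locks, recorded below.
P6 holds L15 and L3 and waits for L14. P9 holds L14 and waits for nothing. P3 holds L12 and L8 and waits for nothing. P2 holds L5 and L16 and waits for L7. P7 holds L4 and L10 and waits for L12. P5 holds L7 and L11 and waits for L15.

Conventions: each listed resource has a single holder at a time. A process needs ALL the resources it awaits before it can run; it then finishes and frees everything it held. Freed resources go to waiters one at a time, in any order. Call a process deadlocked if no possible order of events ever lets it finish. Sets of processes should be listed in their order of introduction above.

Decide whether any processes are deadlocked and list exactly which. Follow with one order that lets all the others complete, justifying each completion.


No process is deadlocked.
Key observation: the wait graph is acyclic; completion cascades from the unblocked processes through everyone else.
The rest can finish in the order P9, P3, P6, P7, P5, P2.
Step-by-step check:
  run P9 (it waits on nothing); releases L14
  run P3 (it waits on nothing); releases L12 and L8
  P6 waits on L14 — all released -> runs and releases L15 and L3
  P7 waits on L12 — all released -> runs and releases L4 and L10
  P5 waits on L15 — all released -> runs and releases L7 and L11
  P2 waits on L7 — all released -> runs and releases L5 and L16


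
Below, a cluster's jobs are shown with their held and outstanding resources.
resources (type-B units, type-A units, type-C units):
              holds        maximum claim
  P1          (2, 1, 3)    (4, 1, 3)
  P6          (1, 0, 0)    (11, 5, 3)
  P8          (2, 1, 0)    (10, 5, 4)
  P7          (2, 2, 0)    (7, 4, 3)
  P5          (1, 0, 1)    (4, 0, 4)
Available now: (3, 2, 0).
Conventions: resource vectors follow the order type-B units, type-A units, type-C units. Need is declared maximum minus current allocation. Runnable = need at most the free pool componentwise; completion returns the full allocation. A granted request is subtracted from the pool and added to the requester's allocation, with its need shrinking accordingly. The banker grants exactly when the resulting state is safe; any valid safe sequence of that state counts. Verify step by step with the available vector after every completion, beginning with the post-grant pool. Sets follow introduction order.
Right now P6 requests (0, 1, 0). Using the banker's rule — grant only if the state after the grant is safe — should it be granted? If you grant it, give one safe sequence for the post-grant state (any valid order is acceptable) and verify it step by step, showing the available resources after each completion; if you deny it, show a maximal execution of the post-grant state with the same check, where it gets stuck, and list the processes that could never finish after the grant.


GRANT. The post-grant state is safe; one safe sequence: P1, P5, P7, P8, P6.
Key observation: after the grant the pool drops to (3, 1, 0), which still lets P1 finish first and unwind the rest.
Verifying the post-grant state step by step:
  pool = (3, 1, 0)
  P1: need (2, 0, 0) fits (3, 1, 0); releases (2, 1, 3), pool now (5, 2, 3)
  P5: need (3, 0, 3) fits (5, 2, 3); releases (1, 0, 1), pool now (6, 2, 4)
  P7: need (5, 2, 3) fits (6, 2, 4); releases (2, 2, 0), pool now (8, 4, 4)
  P8: need (8, 4, 4) fits (8, 4, 4); releases (2, 1, 0), pool now (10, 5, 4)
  P6: need (10, 4, 3) fits (10, 5, 4); releases (1, 1, 0), pool now (11, 6, 4)


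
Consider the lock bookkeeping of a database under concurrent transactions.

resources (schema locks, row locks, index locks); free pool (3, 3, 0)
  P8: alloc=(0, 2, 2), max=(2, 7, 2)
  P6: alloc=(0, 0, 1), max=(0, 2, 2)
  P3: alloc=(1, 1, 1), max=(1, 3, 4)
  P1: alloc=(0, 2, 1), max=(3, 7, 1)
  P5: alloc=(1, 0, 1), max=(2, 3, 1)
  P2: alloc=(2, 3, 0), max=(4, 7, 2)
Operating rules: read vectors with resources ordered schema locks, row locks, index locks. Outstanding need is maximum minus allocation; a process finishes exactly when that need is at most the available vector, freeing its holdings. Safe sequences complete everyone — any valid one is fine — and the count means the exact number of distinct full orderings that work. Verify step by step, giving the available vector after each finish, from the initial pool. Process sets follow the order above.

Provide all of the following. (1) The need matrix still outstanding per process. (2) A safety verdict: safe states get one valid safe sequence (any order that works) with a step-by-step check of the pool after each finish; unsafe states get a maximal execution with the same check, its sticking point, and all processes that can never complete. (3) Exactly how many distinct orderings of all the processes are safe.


(1) Outstanding need per process (order schema locks, row locks, index locks):
  P8: (2, 5, 0)
  P6: (0, 2, 1)
  P3: (0, 2, 3)
  P1: (3, 5, 0)
  P5: (1, 3, 0)
  P2: (2, 4, 2)
(2) UNSAFE.
Key observation: after P5, P6 the pool peaks at (4, 3, 2), and each blocked process is short somewhere: P8 on row locks; P3 on index locks; P1 on row locks; P2 on row locks.
Going as far as possible: P5, P6; after that, nothing fits. Step-by-step check:
  pool = (3, 3, 0)
  run P5 (needs (1, 3, 0), free (3, 3, 0)); after release of (1, 0, 1) the pool is (4, 3, 1)
  run P6 (needs (0, 2, 1), free (4, 3, 1)); after release of (0, 0, 1) the pool is (4, 3, 2)
  P8 still needs (2, 5, 0) but only (4, 3, 2) is free — short on row locks
  P3 still needs (0, 2, 3) but only (4, 3, 2) is free — short on index locks
  P1 still needs (3, 5, 0) but only (4, 3, 2) is free — short on row locks
  P2 still needs (2, 4, 2) but only (4, 3, 2) is free — short on row locks
Permanently blocked: P8, P3, P1 and P2.
(3) Exactly 0 of the possible complete orderings are safe sequences.


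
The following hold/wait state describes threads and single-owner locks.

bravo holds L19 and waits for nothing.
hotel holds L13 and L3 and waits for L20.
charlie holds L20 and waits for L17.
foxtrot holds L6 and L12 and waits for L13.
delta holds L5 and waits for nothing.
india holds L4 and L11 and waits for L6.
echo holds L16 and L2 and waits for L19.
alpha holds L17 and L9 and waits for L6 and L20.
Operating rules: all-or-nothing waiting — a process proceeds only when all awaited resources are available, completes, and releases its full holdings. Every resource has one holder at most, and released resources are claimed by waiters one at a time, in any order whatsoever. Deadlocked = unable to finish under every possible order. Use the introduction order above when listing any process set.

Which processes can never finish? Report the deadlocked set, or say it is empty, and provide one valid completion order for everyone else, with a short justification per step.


Deadlocked: hotel, charlie, foxtrot, india and alpha.
Key observation: along charlie -> alpha -> charlie, each member waits on what the next one holds — a deadlock; hotel and foxtrot are caught in further circular waits and india waits into the deadlock from upstream.
One completion order for the rest: delta, bravo, echo.
Walking it through:
  run delta (it waits on nothing); releases L5
  run bravo (it waits on nothing); releases L19
  run echo (all its waits — L19 — are resolved); releases L16 and L2


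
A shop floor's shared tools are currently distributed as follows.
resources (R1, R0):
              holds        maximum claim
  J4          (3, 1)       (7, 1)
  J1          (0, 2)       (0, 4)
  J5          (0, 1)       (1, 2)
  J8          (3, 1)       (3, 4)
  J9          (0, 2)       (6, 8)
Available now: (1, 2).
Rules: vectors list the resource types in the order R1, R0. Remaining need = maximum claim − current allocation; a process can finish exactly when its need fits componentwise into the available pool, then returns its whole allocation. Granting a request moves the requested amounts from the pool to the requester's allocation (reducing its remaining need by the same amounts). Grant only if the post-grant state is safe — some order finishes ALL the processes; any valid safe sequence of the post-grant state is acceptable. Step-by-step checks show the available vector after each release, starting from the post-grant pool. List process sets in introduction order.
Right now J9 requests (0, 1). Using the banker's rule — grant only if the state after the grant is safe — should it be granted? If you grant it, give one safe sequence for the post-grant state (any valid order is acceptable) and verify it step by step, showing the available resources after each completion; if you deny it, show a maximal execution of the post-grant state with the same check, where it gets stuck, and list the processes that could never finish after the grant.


GRANT. The post-grant state is safe; one safe sequence: J5, J1, J8, J4, J9.
Key observation: even at the reduced pool (1, 1), J5 fits immediately, so safety survives the grant.
Verifying the post-grant state step by step:
  pool = (1, 1)
  J5: need (1, 1) fits (1, 1); releases (0, 1), pool now (1, 2)
  J1: need (0, 2) fits (1, 2); releases (0, 2), pool now (1, 4)
  J8: need (0, 3) fits (1, 4); releases (3, 1), pool now (4, 5)
  J4: need (4, 0) fits (4, 5); releases (3, 1), pool now (7, 6)
  J9: need (6, 5) fits (7, 6); releases (0, 3), pool now (7, 9)


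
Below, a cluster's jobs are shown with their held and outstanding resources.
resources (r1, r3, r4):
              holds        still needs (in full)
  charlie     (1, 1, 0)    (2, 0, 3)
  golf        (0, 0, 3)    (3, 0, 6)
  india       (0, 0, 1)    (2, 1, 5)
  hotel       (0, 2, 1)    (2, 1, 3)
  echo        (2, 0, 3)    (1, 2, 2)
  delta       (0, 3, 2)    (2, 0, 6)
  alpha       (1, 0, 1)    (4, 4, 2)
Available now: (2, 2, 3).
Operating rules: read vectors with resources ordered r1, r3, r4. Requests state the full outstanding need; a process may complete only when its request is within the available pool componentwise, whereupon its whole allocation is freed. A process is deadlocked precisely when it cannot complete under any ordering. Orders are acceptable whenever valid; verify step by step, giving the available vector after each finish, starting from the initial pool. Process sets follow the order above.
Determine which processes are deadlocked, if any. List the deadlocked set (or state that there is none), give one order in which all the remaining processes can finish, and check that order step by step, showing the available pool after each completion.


No process is deadlocked.
Key observation: hotel fits the free pool immediately, and its release cascades until everyone finishes.
The rest can finish in the order hotel, echo, alpha, charlie, delta, india, golf. Step-by-step check:
  pool = (2, 2, 3)
  run hotel (needs (2, 1, 3), free (2, 2, 3)); after release of (0, 2, 1) the pool is (2, 4, 4)
  run echo (needs (1, 2, 2), free (2, 4, 4)); after release of (2, 0, 3) the pool is (4, 4, 7)
  run alpha (needs (4, 4, 2), free (4, 4, 7)); after release of (1, 0, 1) the pool is (5, 4, 8)
  run charlie (needs (2, 0, 3), free (5, 4, 8)); after release of (1, 1, 0) the pool is (6, 5, 8)
  run delta (needs (2, 0, 6), free (6, 5, 8)); after release of (0, 3, 2) the pool is (6, 8, 10)
  run india (needs (2, 1, 5), free (6, 8, 10)); after release of (0, 0, 1) the pool is (6, 8, 11)
  run golf (needs (3, 0, 6), free (6, 8, 11)); after release of (0, 0, 3) the pool is (6, 8, 14)


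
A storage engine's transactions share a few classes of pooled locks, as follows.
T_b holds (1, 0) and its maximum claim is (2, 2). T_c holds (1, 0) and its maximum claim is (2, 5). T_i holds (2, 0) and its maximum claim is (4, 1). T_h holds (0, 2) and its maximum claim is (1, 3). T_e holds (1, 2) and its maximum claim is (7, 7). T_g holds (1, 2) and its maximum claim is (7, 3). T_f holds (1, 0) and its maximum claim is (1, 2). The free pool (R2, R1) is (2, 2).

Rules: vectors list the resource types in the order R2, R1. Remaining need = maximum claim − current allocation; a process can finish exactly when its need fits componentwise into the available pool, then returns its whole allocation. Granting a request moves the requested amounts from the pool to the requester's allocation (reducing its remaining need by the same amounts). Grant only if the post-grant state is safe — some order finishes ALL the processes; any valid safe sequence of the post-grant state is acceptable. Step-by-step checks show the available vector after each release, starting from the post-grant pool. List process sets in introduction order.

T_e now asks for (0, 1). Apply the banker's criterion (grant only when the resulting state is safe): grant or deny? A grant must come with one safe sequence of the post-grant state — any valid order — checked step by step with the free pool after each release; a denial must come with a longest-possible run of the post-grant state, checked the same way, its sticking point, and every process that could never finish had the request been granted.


GRANT. The post-grant state is safe; one safe sequence: T_h, T_i, T_f, T_b, T_g, T_e, T_c.
Key observation: post-grant, (2, 1) remains, and an order beginning with T_h completes everyone.
Step-by-step check of the post-grant state:
  pool = (2, 1)
  T_h: need (1, 1) fits (2, 1); releases (0, 2), pool now (2, 3)
  T_i: need (2, 1) fits (2, 3); releases (2, 0), pool now (4, 3)
  T_f: need (0, 2) fits (4, 3); releases (1, 0), pool now (5, 3)
  T_b: need (1, 2) fits (5, 3); releases (1, 0), pool now (6, 3)
  T_g: need (6, 1) fits (6, 3); releases (1, 2), pool now (7, 5)
  T_e: need (6, 4) fits (7, 5); releases (1, 3), pool now (8, 8)
  T_c: need (1, 5) fits (8, 8); releases (1, 0), pool now (9, 8)


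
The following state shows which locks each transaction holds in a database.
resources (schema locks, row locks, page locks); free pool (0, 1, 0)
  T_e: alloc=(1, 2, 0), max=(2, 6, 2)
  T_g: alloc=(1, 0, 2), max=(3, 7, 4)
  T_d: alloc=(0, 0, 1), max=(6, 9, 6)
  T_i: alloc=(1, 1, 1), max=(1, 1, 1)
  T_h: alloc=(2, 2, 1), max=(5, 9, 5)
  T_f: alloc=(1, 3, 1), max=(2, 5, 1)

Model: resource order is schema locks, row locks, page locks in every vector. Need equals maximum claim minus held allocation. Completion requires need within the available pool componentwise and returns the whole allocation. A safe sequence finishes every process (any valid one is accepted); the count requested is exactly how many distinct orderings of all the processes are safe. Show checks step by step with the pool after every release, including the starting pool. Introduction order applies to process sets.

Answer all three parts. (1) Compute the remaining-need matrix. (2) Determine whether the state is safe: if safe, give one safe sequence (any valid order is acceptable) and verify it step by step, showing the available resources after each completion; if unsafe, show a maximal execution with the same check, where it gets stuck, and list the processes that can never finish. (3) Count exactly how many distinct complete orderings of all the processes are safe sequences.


(1) Need matrix, components ordered schema locks, row locks, page locks:
  T_e: (1, 4, 2)
  T_g: (2, 7, 2)
  T_d: (6, 9, 5)
  T_i: (0, 0, 0)
  T_h: (3, 7, 4)
  T_f: (1, 2, 0)
(2) The state is SAFE; one workable sequence: T_i, T_f, T_e, T_g, T_h, T_d.
Key observation: reading the order forward, T_f is the first process whose need (1, 2, 0) meets the free pool (1, 2, 1) exactly on a resource it requests.
Verifying each step:
  pool = (0, 1, 0)
  run T_i (needs (0, 0, 0), free (0, 1, 0)); after release of (1, 1, 1) the pool is (1, 2, 1)
  run T_f (needs (1, 2, 0), free (1, 2, 1)); after release of (1, 3, 1) the pool is (2, 5, 2)
  run T_e (needs (1, 4, 2), free (2, 5, 2)); after release of (1, 2, 0) the pool is (3, 7, 2)
  run T_g (needs (2, 7, 2), free (3, 7, 2)); after release of (1, 0, 2) the pool is (4, 7, 4)
  run T_h (needs (3, 7, 4), free (4, 7, 4)); after release of (2, 2, 1) the pool is (6, 9, 5)
  run T_d (needs (6, 9, 5), free (6, 9, 5)); after release of (0, 0, 1) the pool is (6, 9, 6)
(3) Exactly 1 of the possible complete orderings is a safe sequence.


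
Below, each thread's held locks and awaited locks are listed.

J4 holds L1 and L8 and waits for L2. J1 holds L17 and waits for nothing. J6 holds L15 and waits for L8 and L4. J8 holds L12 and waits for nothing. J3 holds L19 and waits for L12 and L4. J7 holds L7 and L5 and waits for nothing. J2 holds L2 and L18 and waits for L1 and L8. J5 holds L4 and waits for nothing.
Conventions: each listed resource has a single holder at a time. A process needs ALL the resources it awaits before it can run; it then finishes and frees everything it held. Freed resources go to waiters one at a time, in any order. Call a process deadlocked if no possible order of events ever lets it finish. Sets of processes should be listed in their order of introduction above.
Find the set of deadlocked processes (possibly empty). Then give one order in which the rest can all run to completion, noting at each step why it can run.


Deadlocked set: J4, J6 and J2.
Key observation: the loop J4 -> J2 -> J4 blocks itself forever; J6 waits into the deadlock from upstream.
A valid finishing order for the others: J7, J8, J5, J1, J3.
Check, step by step:
  J7: no waits; runs immediately, freeing L7 and L5
  J8: no waits; runs immediately, freeing L12
  J5: no waits; runs immediately, freeing L4
  J1: no waits; runs immediately, freeing L17
  J3: everything it awaited (L12 and L4) is free; runs, freeing L19


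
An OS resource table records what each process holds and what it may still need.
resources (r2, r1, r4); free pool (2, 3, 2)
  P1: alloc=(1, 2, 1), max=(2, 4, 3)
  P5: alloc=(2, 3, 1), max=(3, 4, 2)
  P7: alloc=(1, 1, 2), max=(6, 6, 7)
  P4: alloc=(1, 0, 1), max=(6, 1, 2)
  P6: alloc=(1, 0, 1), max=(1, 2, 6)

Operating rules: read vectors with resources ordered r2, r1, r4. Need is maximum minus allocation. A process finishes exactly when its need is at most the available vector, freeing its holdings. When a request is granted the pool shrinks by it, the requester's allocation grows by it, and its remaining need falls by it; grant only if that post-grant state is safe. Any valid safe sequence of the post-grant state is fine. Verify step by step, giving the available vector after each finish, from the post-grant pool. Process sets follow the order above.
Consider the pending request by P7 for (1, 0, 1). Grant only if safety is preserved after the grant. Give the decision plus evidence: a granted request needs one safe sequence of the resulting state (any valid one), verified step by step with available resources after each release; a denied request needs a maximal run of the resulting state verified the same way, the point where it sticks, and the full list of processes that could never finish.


DENY — the pretend-granted state is unsafe.
Key observation: after P5, P1 the pool peaks at (4, 8, 3), and each blocked process is short somewhere: P7 on r4; P4 on r2; P6 on r4.
Pretend the grant happened; the run P5, P1 goes as far as possible. Check, step by step:
  pool = (1, 3, 1)
  run P5 (needs (1, 1, 1), free (1, 3, 1)); after release of (2, 3, 1) the pool is (3, 6, 2)
  run P1 (needs (1, 2, 2), free (3, 6, 2)); after release of (1, 2, 1) the pool is (4, 8, 3)
  blocked: P7 wants (4, 5, 4), pool (4, 8, 3) — not enough r4
  blocked: P4 wants (5, 1, 1), pool (4, 8, 3) — not enough r2
  blocked: P6 wants (0, 2, 5), pool (4, 8, 3) — not enough r4
Had the request been granted, P7, P4 and P6 could never finish.


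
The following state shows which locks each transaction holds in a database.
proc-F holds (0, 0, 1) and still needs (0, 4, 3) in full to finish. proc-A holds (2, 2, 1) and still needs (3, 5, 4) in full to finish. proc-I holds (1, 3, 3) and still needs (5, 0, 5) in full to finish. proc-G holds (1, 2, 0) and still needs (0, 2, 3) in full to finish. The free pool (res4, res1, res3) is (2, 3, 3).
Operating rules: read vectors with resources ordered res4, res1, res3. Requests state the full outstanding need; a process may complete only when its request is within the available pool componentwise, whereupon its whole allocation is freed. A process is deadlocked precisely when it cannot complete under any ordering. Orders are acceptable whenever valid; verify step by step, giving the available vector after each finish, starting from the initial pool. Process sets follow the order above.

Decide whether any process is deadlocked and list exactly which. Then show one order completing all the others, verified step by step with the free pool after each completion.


Nothing here is deadlocked.
Key observation: the pool covers proc-G at once, and every later process fits after earlier releases.
One completion order for the rest: proc-G, proc-F, proc-A, proc-I. Check, step by step:
  pool = (2, 3, 3)
  run proc-G (needs (0, 2, 3), free (2, 3, 3)); after release of (1, 2, 0) the pool is (3, 5, 3)
  run proc-F (needs (0, 4, 3), free (3, 5, 3)); after release of (0, 0, 1) the pool is (3, 5, 4)
  run proc-A (needs (3, 5, 4), free (3, 5, 4)); after release of (2, 2, 1) the pool is (5, 7, 5)
  run proc-I (needs (5, 0, 5), free (5, 7, 5)); after release of (1, 3, 3) the pool is (6, 10, 8)


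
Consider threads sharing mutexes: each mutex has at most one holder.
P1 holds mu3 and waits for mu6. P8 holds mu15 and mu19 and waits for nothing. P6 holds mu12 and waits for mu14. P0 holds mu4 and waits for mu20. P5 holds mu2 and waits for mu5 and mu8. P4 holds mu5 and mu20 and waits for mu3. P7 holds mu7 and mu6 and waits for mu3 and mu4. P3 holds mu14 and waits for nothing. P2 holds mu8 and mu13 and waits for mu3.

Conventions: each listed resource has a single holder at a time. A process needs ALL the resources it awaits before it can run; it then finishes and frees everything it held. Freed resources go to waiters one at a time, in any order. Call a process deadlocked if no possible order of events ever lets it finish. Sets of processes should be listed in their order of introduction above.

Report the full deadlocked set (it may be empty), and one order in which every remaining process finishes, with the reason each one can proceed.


Deadlocked: P1, P0, P5, P4, P7 and P2.
Key observation: the knot is the closed ring of waits P1 -> P7 -> P1; P0 and P4 are caught in further circular waits and P5 and P2 wait into the deadlock from upstream.
The rest can finish in the order P3, P6, P8.
Walking it through:
  P3: no waits; runs immediately, freeing mu14
  P6: everything it awaited (mu14) is free; runs, freeing mu12
  P8: no waits; runs immediately, freeing mu15 and mu19


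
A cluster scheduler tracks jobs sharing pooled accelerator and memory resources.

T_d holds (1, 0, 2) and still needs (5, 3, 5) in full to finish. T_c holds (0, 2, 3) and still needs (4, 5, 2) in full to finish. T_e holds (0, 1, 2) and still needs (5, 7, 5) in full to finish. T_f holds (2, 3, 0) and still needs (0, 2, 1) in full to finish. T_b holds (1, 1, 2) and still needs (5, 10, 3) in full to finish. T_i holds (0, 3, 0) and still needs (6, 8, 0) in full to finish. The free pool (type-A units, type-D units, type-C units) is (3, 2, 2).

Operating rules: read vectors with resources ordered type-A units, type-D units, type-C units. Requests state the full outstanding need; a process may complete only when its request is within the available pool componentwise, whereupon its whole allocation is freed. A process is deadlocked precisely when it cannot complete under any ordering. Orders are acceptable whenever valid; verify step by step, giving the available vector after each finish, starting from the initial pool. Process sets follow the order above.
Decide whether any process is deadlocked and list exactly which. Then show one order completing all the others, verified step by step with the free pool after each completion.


The deadlocked set is empty.
Key observation: beginning at T_f, releases accumulate fast enough that every process eventually fits.
One completion order for the rest: T_f, T_c, T_d, T_e, T_i, T_b. Step-by-step check:
  pool = (3, 2, 2)
  T_f needs (0, 2, 1) <= (3, 2, 2) -> finishes; pool += (2, 3, 0) = (5, 5, 2)
  T_c needs (4, 5, 2) <= (5, 5, 2) -> finishes; pool += (0, 2, 3) = (5, 7, 5)
  T_d needs (5, 3, 5) <= (5, 7, 5) -> finishes; pool += (1, 0, 2) = (6, 7, 7)
  T_e needs (5, 7, 5) <= (6, 7, 7) -> finishes; pool += (0, 1, 2) = (6, 8, 9)
  T_i needs (6, 8, 0) <= (6, 8, 9) -> finishes; pool += (0, 3, 0) = (6, 11, 9)
  T_b needs (5, 10, 3) <= (6, 11, 9) -> finishes; pool += (1, 1, 2) = (7, 12, 11)


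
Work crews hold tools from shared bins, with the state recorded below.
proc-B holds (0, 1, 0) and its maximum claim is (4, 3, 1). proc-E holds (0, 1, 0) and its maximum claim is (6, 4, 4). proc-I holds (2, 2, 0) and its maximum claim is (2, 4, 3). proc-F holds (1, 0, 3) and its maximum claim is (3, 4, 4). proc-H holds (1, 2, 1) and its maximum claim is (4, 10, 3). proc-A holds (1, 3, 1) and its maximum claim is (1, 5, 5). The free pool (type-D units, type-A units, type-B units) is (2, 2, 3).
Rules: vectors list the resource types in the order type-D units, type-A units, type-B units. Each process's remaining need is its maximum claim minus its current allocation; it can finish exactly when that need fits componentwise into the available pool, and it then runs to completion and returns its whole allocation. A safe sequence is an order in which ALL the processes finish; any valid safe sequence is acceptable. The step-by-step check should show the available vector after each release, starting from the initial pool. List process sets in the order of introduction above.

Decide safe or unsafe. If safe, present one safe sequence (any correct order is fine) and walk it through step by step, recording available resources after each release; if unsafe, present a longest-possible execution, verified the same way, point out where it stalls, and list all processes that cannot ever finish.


SAFE, for example via the order proc-I, proc-F, proc-B, proc-A, proc-H, proc-E.
Key observation: the order's first zero-slack moment is proc-I ((0, 2, 3) needed, (2, 2, 3) free — a requested resource with nothing to spare).
Check, step by step:
  pool = (2, 2, 3)
  proc-I needs (0, 2, 3) <= (2, 2, 3) -> finishes; pool += (2, 2, 0) = (4, 4, 3)
  proc-F needs (2, 4, 1) <= (4, 4, 3) -> finishes; pool += (1, 0, 3) = (5, 4, 6)
  proc-B needs (4, 2, 1) <= (5, 4, 6) -> finishes; pool += (0, 1, 0) = (5, 5, 6)
  proc-A needs (0, 2, 4) <= (5, 5, 6) -> finishes; pool += (1, 3, 1) = (6, 8, 7)
  proc-H needs (3, 8, 2) <= (6, 8, 7) -> finishes; pool += (1, 2, 1) = (7, 10, 8)
  proc-E needs (6, 3, 4) <= (7, 10, 8) -> finishes; pool += (0, 1, 0) = (7, 11, 8)


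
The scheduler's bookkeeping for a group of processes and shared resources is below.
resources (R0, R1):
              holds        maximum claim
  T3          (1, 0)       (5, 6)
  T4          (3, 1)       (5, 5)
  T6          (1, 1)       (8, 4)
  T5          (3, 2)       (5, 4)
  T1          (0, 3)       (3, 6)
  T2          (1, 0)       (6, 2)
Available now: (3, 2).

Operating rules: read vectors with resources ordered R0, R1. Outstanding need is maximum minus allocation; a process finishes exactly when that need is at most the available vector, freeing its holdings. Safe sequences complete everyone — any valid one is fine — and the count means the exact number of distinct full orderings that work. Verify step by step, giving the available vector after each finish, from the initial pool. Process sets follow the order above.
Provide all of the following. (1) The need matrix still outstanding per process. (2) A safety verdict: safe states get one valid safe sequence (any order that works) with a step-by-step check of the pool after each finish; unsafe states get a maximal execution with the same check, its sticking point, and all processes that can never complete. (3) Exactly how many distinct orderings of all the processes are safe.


(1) Need matrix, components ordered R0, R1:
  T3: (4, 6)
  T4: (2, 4)
  T6: (7, 3)
  T5: (2, 2)
  T1: (3, 3)
  T2: (5, 2)
(2) SAFE. One safe sequence: T5, T2, T1, T3, T4, T6.
Key observation: T5 is the earliest step where a requested resource binds exactly: need (2, 2), pool (3, 2) at its turn.
Verifying each step:
  pool = (3, 2)
  T5: need (2, 2) fits (3, 2); releases (3, 2), pool now (6, 4)
  T2: need (5, 2) fits (6, 4); releases (1, 0), pool now (7, 4)
  T1: need (3, 3) fits (7, 4); releases (0, 3), pool now (7, 7)
  T3: need (4, 6) fits (7, 7); releases (1, 0), pool now (8, 7)
  T4: need (2, 4) fits (8, 7); releases (3, 1), pool now (11, 8)
  T6: need (7, 3) fits (11, 8); releases (1, 1), pool now (12, 9)
(3) Exactly 48 of the possible complete orderings are safe sequences.


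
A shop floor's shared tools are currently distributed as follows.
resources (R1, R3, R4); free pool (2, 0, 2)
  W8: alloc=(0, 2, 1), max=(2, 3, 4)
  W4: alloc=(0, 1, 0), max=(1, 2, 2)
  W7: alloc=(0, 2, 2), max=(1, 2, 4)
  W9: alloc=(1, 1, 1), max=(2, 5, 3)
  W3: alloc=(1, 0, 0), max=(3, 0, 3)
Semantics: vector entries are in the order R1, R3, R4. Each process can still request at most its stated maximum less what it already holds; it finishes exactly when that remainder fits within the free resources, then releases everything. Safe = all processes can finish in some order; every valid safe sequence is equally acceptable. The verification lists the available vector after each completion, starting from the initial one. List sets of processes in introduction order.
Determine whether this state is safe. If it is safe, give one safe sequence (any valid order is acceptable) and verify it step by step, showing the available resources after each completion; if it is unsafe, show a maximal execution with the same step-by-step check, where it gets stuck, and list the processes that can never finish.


SAFE — a valid safe sequence is W7, W4, W3, W8, W9.
Key observation: at W7 the run first touches a limit — (1, 0, 2) against (2, 0, 2), exact on a resource it actually requests.
Step-by-step check:
  pool = (2, 0, 2)
  W7 needs (1, 0, 2) <= (2, 0, 2) -> finishes; pool += (0, 2, 2) = (2, 2, 4)
  W4 needs (1, 1, 2) <= (2, 2, 4) -> finishes; pool += (0, 1, 0) = (2, 3, 4)
  W3 needs (2, 0, 3) <= (2, 3, 4) -> finishes; pool += (1, 0, 0) = (3, 3, 4)
  W8 needs (2, 1, 3) <= (3, 3, 4) -> finishes; pool += (0, 2, 1) = (3, 5, 5)
  W9 needs (1, 4, 2) <= (3, 5, 5) -> finishes; pool += (1, 1, 1) = (4, 6, 6)


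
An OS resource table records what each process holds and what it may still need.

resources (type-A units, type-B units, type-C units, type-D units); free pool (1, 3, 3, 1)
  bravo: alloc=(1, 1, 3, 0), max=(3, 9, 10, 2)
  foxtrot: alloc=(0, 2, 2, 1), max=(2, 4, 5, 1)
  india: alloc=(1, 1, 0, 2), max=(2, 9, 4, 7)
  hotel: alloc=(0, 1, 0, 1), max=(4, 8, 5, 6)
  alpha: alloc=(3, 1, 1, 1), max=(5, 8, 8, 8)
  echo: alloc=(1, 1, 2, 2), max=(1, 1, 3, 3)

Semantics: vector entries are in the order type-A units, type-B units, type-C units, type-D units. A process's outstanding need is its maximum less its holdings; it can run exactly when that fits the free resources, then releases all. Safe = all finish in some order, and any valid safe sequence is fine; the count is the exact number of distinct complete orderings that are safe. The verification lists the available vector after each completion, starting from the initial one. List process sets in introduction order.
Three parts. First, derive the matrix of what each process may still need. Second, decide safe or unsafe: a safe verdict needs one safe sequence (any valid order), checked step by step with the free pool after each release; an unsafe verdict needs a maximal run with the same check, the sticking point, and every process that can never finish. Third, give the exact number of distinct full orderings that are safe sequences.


(1) Need matrix, components ordered type-A units, type-B units, type-C units, type-D units:
  bravo: (2, 8, 7, 2)
  foxtrot: (2, 2, 3, 0)
  india: (1, 8, 4, 5)
  hotel: (4, 7, 5, 5)
  alpha: (2, 7, 7, 7)
  echo: (0, 0, 1, 1)
(2) UNSAFE — no complete ordering exists.
Key observation: the wall is type-B units: completing echo, foxtrot brings the pool only to (2, 6, 7, 4), and all the rest need more.
The run echo, foxtrot cannot be extended any further. Check, step by step:
  pool = (1, 3, 3, 1)
  echo needs (0, 0, 1, 1) <= (1, 3, 3, 1) -> finishes; pool += (1, 1, 2, 2) = (2, 4, 5, 3)
  foxtrot needs (2, 2, 3, 0) <= (2, 4, 5, 3) -> finishes; pool += (0, 2, 2, 1) = (2, 6, 7, 4)
  blocked: bravo wants (2, 8, 7, 2), pool (2, 6, 7, 4) — not enough type-B units
  blocked: india wants (1, 8, 4, 5), pool (2, 6, 7, 4) — not enough type-B units and type-D units
  blocked: hotel wants (4, 7, 5, 5), pool (2, 6, 7, 4) — not enough type-A units, type-B units and type-D units
  blocked: alpha wants (2, 7, 7, 7), pool (2, 6, 7, 4) — not enough type-B units and type-D units
Never able to finish: bravo, india, hotel and alpha.
(3) Precisely 0 of the possible complete orderings are safe sequences.


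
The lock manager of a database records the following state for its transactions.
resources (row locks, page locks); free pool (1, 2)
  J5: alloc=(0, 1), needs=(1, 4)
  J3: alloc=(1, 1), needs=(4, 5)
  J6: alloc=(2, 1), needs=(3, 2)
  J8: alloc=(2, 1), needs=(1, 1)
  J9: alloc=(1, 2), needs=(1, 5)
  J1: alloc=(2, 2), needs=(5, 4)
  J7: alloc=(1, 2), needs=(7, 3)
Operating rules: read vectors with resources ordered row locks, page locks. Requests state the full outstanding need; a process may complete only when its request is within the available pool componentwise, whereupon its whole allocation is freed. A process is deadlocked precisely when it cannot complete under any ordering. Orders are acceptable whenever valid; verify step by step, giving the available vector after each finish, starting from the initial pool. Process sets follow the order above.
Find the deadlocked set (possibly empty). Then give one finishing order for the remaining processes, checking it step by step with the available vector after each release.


The deadlocked set is empty.
Key observation: beginning at J8, releases accumulate fast enough that every process eventually fits.
A valid finishing order for the others: J8, J6, J1, J9, J3, J5, J7. Step-by-step check:
  pool = (1, 2)
  J8: need (1, 1) fits (1, 2); releases (2, 1), pool now (3, 3)
  J6: need (3, 2) fits (3, 3); releases (2, 1), pool now (5, 4)
  J1: need (5, 4) fits (5, 4); releases (2, 2), pool now (7, 6)
  J9: need (1, 5) fits (7, 6); releases (1, 2), pool now (8, 8)
  J3: need (4, 5) fits (8, 8); releases (1, 1), pool now (9, 9)
  J5: need (1, 4) fits (9, 9); releases (0, 1), pool now (9, 10)
  J7: need (7, 3) fits (9, 10); releases (1, 2), pool now (10, 12)


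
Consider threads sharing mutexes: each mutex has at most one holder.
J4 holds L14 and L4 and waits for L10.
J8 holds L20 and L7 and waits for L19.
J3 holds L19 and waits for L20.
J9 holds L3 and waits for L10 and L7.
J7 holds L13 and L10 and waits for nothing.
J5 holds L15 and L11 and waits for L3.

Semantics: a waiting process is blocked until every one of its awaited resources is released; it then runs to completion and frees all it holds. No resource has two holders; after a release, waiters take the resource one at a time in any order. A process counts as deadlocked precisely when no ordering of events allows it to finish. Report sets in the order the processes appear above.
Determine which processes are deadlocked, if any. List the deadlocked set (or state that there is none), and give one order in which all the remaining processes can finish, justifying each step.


Deadlocked: J8, J3, J9 and J5.
Key observation: the loop J8 -> J3 -> J8 blocks itself forever; J9 and J5 wait into the deadlock from upstream.
One completion order for the rest: J7, J4.
Step-by-step check:
  run J7 (it waits on nothing); releases L13 and L10
  J4 waits on L10 — all released -> runs and releases L14 and L4


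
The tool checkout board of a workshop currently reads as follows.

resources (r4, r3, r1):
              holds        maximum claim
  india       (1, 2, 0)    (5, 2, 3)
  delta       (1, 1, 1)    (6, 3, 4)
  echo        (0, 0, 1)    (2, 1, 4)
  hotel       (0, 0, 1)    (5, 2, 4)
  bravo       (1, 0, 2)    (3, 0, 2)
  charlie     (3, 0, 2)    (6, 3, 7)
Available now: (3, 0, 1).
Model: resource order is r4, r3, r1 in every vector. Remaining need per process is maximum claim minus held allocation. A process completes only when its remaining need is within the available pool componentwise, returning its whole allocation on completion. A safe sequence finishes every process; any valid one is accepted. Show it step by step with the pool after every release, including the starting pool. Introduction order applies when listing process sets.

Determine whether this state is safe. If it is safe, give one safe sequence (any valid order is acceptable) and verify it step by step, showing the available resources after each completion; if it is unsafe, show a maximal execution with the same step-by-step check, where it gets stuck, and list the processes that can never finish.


The state is SAFE; one workable sequence: bravo, india, hotel, echo, delta, charlie.
Key observation: reading the order forward, india is the first process whose need (4, 0, 3) meets the free pool (4, 0, 3) exactly on a resource it requests.
Check, step by step:
  pool = (3, 0, 1)
  bravo needs (2, 0, 0) <= (3, 0, 1) -> finishes; pool += (1, 0, 2) = (4, 0, 3)
  india needs (4, 0, 3) <= (4, 0, 3) -> finishes; pool += (1, 2, 0) = (5, 2, 3)
  hotel needs (5, 2, 3) <= (5, 2, 3) -> finishes; pool += (0, 0, 1) = (5, 2, 4)
  echo needs (2, 1, 3) <= (5, 2, 4) -> finishes; pool += (0, 0, 1) = (5, 2, 5)
  delta needs (5, 2, 3) <= (5, 2, 5) -> finishes; pool += (1, 1, 1) = (6, 3, 6)
  charlie needs (3, 3, 5) <= (6, 3, 6) -> finishes; pool += (3, 0, 2) = (9, 3, 8)


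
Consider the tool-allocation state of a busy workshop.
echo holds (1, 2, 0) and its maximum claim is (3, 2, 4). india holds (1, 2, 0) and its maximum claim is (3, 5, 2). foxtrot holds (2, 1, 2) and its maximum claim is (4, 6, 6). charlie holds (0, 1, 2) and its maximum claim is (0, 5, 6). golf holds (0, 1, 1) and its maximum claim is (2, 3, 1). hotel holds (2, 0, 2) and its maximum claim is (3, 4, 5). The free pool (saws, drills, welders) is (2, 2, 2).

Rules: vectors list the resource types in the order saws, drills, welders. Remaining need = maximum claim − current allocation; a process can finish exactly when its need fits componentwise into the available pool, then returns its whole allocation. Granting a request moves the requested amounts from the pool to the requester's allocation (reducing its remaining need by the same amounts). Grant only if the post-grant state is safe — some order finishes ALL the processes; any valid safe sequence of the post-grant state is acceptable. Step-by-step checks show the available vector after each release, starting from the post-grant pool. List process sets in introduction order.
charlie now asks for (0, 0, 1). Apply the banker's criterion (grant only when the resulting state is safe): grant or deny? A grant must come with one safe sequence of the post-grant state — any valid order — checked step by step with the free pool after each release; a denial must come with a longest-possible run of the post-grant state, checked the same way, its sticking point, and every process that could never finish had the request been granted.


DENY — the pretend-granted state is unsafe.
Key observation: the pool after golf, india is (3, 5, 2); every surviving request exceeds it in welders, so progress ends there.
On the post-grant state, golf, india is a maximal run — nothing extends it. Verifying each step:
  pool = (2, 2, 1)
  golf: need (2, 2, 0) fits (2, 2, 1); releases (0, 1, 1), pool now (2, 3, 2)
  india: need (2, 3, 2) fits (2, 3, 2); releases (1, 2, 0), pool now (3, 5, 2)
  echo still needs (2, 0, 4) but only (3, 5, 2) is free — short on welders
  foxtrot still needs (2, 5, 4) but only (3, 5, 2) is free — short on welders
  charlie still needs (0, 4, 3) but only (3, 5, 2) is free — short on welders
  hotel still needs (1, 4, 3) but only (3, 5, 2) is free — short on welders
Processes that could never finish after the grant: echo, foxtrot, charlie and hotel.
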